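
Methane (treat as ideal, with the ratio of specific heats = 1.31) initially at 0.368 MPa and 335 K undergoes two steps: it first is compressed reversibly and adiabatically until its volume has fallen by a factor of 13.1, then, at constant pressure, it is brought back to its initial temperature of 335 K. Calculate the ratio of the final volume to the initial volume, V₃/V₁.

V₃/V₁ ≈ 0.0344

Adiabatic step: V₂/V₁ = 0.07634; T₂ = T₁·13.1^(0.31) = 743.7 K.
Isobaric step: V₃/V₂ = T₃/T₂ = 335/743.7.
V₃/V₁ = (V₂/V₁)(V₃/V₂) = 0.07634 × (335/743.7) = 0.03439.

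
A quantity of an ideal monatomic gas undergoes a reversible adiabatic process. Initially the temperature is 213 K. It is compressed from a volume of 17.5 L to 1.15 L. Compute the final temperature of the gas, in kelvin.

T₂ ≈ 1310 K

For a reversible adiabat TV^(γ−1) is constant, so T₂ = T₁ (V₁/V₂)^(γ−1).
For a monatomic ideal gas γ = 5/3, so γ−1 = 2/3.
T₂ = 213 × (17.5/1.15)^(2/3) = 1308 K.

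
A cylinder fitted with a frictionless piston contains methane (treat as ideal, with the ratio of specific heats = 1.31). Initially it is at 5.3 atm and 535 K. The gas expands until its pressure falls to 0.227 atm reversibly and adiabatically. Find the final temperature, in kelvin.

T₂ ≈ 254 K

Adiabatic: T₂/T₁ = (P₂/P₁)^((γ−1)/γ).
T₂ = 535 × (0.227/5.3)^(0.237) = 253.8 K.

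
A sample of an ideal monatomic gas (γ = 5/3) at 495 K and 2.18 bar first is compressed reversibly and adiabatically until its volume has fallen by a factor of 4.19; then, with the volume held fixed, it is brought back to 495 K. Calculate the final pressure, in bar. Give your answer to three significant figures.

P₃ ≈ 9.13 bar

Adiabatic step (PV^γ = const): P₂ = 2.18×4.19^(5/3) = 23.74 bar; T₂ = 495×4.19^(2/3) = 1287 K.
Isochoric: P₃ = P₂(T₃/T₂) = 23.74 × (495/1287) = 9.134 bar.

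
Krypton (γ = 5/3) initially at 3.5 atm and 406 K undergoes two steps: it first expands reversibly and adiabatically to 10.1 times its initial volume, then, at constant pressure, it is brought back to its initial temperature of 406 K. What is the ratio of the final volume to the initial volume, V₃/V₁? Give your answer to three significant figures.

V₃/V₁ ≈ 47.2

Adiabatic step: V₂/V₁ = 10.1; T₂ = T₁·(1/10.1)^(2/3) = 86.89 K.
Isobaric step: V₃/V₂ = T₃/T₂ = 406/86.89.
V₃/V₁ = (V₂/V₁)(V₃/V₂) = 10.1 × (406/86.89) = 47.19.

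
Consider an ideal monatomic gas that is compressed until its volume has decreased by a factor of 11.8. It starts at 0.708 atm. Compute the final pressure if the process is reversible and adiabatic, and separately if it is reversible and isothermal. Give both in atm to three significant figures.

For a monatomic ideal gas γ = 5/3.
Isothermal: P₂ = P₁(V₁/V₂) = 0.708×11.8 = 8.354 atm.
Adiabatic: P₂ = P₁(V₁/V₂)^γ = 0.708×11.8^(5/3) = 43.3 atm.

adiabatic: 43.3 atm; isothermal: 8.35 atm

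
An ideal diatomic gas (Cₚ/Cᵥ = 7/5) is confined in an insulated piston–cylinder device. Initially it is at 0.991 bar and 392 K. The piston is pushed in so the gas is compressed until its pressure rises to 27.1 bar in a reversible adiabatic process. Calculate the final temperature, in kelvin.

Adiabatic: T₂/T₁ = (P₂/P₁)^((γ−1)/γ).
T₂ = 392 × (27.1/0.991)^(2/7) = 1009 K.

T₂ ≈ 1010 K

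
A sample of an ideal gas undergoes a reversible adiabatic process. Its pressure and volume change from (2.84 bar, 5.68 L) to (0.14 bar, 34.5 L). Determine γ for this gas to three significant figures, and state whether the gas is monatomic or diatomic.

PV^γ = const ⇒ γ = ln(P₂/P₁) / ln(V₁/V₂).
γ = ln(0.14/2.84) / ln(5.68/34.5) = 1.668.
γ ≈ 1.67 is close to 5/3, so the gas is monatomic.

γ ≈ 1.67; monatomic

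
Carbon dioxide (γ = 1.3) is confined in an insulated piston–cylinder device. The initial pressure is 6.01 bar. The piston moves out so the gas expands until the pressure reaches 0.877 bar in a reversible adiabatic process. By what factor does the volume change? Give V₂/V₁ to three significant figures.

V₂/V₁ ≈ 4.40

From PV^γ = const, V₂/V₁ = (P₁/P₂)^(1/γ).
V₂/V₁ = (6.01/0.877)^(0.769) = 4.395.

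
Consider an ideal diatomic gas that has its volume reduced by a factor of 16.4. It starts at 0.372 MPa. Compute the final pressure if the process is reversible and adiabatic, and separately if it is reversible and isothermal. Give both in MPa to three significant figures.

adiabatic: 18.7 MPa; isothermal: 6.10 MPa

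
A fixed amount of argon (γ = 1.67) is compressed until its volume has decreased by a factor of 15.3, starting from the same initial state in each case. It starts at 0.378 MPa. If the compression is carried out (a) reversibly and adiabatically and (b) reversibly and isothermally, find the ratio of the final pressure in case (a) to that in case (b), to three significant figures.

P_adiabatic / P_isothermal ≈ 6.22

Isothermal: P_b = P₁(V₁/V₂) = 0.378×15.3.
Adiabatic: P_a = P₁(V₁/V₂)^γ = 0.378×15.3^(1.67).
P_a/P_b = (V₁/V₂)^(γ−1) = 15.3^(0.67) = 6.219.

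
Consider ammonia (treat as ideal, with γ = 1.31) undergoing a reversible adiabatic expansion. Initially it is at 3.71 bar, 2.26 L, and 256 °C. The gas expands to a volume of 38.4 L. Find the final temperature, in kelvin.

T₂ ≈ 220 K

For a reversible adiabat TV^(γ−1) is constant, so T₂ = T₁ (V₁/V₂)^(γ−1).
T₁ = 256 °C = 529.1 K.
T₂ = 529.1 × (2.26/38.4)^(0.31) = 219.9 K.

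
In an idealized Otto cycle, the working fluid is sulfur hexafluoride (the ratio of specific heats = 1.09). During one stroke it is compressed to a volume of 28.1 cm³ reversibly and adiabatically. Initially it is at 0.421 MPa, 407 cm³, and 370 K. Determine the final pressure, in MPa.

P₂ ≈ 7.76 MPa

Since PV^γ is constant along a reversible adiabat, P₂ = P₁ (V₁/V₂)^γ.
P₂ = 0.421 × (407/28.1)^(1.09) = 7.756 MPa.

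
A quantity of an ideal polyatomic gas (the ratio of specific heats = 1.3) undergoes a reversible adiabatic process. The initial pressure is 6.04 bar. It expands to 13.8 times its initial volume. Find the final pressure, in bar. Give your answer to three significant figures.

P₂ ≈ 0.199 bar

Adiabatic: P₁V₁^γ = P₂V₂^γ ⇒ P₂ = P₁ (V₁/V₂)^γ.
P₂ = 6.04 × (1/13.8)^(1.3) = 0.1992 bar.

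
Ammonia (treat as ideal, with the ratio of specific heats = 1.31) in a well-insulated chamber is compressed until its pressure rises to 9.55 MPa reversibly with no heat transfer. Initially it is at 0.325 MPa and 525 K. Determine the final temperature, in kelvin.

T₂ ≈ 1170 K

Along an adiabat T P^((1−γ)/γ) is constant, so T₂ = T₁ (P₂/P₁)^((γ−1)/γ).
T₂ = 525 × (9.55/0.325)^(0.237) = 1168 K.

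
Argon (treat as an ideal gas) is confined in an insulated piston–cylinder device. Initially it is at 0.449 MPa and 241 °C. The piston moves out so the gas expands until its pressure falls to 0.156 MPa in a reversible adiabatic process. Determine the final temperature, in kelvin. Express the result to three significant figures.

T₂ ≈ 337 K

Adiabatic: T₂/T₁ = (P₂/P₁)^((γ−1)/γ).
For a monatomic ideal gas γ = 5/3, so (γ−1)/γ = 2/5.
T₁ = 241 °C = 514.1 K.
T₂ = 514.1 × (0.156/0.449)^(2/5) = 336.9 K.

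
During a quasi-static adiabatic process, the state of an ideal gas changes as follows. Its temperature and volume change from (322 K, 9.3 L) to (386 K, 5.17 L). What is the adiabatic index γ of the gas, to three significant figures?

TV^(γ−1) = const ⇒ γ − 1 = ln(T₂/T₁) / ln(V₁/V₂).
γ = 1 + ln(386/322) / ln(9.3/5.17) = 1.309.

γ ≈ 1.31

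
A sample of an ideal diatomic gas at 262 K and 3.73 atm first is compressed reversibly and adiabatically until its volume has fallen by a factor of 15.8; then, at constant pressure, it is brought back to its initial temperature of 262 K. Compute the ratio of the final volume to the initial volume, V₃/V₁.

For a diatomic ideal gas γ = 7/5.
Adiabatic step: V₂/V₁ = 0.06329; T₂ = T₁·15.8^(2/5) = 790.2 K.
Isobaric step: V₃/V₂ = T₃/T₂ = 262/790.2.
V₃/V₁ = (V₂/V₁)(V₃/V₂) = 0.06329 × (262/790.2) = 0.02098.

V₃/V₁ ≈ 0.0210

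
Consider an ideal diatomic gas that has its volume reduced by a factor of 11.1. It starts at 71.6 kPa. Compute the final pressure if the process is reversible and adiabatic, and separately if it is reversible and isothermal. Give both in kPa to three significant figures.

adiabatic: 2080 kPa; isothermal: 795 kPa

For a diatomic ideal gas γ = 7/5.
Isothermal: P₂ = P₁(V₁/V₂) = 71.6×11.1 = 794.8 kPa.
Adiabatic: P₂ = P₁(V₁/V₂)^γ = 71.6×11.1^(7/5) = 2081 kPa.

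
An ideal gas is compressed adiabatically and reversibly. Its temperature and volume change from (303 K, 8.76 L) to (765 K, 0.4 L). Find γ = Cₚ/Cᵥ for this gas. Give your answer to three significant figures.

TV^(γ−1) = const ⇒ γ − 1 = ln(T₂/T₁) / ln(V₁/V₂).
γ = 1 + ln(765/303) / ln(8.76/0.4) = 1.3.

γ ≈ 1.30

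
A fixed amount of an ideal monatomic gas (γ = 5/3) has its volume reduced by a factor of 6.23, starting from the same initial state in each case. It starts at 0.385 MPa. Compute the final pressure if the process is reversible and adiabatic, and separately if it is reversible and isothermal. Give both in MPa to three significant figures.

Isothermal: P₂ = P₁(V₁/V₂) = 0.385×6.23 = 2.399 MPa.
Adiabatic: P₂ = P₁(V₁/V₂)^γ = 0.385×6.23^(5/3) = 8.121 MPa.

adiabatic: 8.12 MPa; isothermal: 2.40 MPa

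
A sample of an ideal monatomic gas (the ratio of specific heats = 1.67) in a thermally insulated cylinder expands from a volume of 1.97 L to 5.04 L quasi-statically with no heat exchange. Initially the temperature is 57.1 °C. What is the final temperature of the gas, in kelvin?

T₂ ≈ 176 K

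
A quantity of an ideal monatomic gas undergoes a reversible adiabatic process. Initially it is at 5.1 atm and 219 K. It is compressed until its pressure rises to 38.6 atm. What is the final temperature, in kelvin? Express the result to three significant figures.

T₂ ≈ 492 K

Along an adiabat T P^((1−γ)/γ) is constant, so T₂ = T₁ (P₂/P₁)^((γ−1)/γ).
For a monatomic ideal gas γ = 5/3, so (γ−1)/γ = 2/5.
T₂ = 219 × (38.6/5.1)^(2/5) = 492.1 K.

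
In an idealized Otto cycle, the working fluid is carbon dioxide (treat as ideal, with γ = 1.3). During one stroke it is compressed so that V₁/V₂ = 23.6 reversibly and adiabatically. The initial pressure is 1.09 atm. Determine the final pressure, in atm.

P₂ ≈ 66.4 atm

Since PV^γ is constant along a reversible adiabat, P₂ = P₁ (V₁/V₂)^γ.
P₂ = 1.09 × 23.6^(1.3) = 66.41 atm.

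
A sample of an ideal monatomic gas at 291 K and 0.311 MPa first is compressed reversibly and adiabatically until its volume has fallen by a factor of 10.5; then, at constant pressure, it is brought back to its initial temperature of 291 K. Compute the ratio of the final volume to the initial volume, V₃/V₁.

V₃/V₁ ≈ 0.0199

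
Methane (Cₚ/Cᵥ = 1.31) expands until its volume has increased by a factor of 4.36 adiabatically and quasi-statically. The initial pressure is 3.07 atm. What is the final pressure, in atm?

P₂ ≈ 0.446 atm

Since PV^γ is constant along a reversible adiabat, P₂ = P₁ (V₁/V₂)^γ.
P₂ = 3.07 × (1/4.36)^(1.31) = 0.4461 atm.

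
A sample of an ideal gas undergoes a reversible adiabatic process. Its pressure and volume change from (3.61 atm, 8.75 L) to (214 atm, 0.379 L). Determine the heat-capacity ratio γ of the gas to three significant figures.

PV^γ = const ⇒ γ = ln(P₂/P₁) / ln(V₁/V₂).
γ = ln(214/3.61) / ln(8.75/0.379) = 1.3.

γ ≈ 1.30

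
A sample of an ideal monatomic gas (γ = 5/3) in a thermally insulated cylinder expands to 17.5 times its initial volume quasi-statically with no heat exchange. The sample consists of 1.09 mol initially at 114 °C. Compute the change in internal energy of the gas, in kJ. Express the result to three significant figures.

Adiabatic: T₁V₁^(γ−1) = T₂V₂^(γ−1) ⇒ T₂ = T₁ (V₁/V₂)^(γ−1).
T₁ = 114 °C = 387.1 K.
T₂ = 387.1 × (1/17.5)^(2/3) = 57.44 K.
Q = 0, so ΔU = W_on_gas = nCᵥΔT with Cᵥ = R/(γ−1) = 12.47 J/(mol·K).
ΔU = 1.09 × 12.47 × (57.44 − 387.1) = -4482 J.

ΔU ≈ -4.48 kJ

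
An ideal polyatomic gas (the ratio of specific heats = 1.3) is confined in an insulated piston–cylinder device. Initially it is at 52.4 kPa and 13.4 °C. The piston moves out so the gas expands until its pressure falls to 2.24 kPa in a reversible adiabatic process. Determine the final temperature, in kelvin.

T₂ ≈ 138 K

Along an adiabat T P^((1−γ)/γ) is constant, so T₂ = T₁ (P₂/P₁)^((γ−1)/γ).
T₁ = 13.4 °C = 286.5 K.
T₂ = 286.5 × (2.24/52.4)^(0.231) = 138.4 K.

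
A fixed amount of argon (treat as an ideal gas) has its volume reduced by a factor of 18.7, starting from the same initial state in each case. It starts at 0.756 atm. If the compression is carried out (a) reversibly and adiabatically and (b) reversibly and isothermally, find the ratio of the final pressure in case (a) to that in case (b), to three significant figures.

For a monatomic ideal gas γ = 5/3.
Isothermal: P_b = P₁(V₁/V₂) = 0.756×18.7.
Adiabatic: P_a = P₁(V₁/V₂)^γ = 0.756×18.7^(5/3).
P_a/P_b = (V₁/V₂)^(γ−1) = 18.7^(2/3) = 7.045.

P_adiabatic / P_isothermal ≈ 7.05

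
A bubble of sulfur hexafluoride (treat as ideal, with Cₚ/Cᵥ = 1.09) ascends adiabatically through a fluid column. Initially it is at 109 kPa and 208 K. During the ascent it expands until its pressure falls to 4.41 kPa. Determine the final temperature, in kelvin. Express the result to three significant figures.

Along an adiabat T P^((1−γ)/γ) is constant, so T₂ = T₁ (P₂/P₁)^((γ−1)/γ).
T₂ = 208 × (4.41/109)^(0.0826) = 159.6 K.

T₂ ≈ 160 K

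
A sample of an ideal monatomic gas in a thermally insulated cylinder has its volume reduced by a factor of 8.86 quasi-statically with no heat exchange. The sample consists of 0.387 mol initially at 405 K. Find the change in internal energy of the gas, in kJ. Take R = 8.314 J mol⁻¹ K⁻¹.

For a reversible adiabat TV^(γ−1) is constant, so T₂ = T₁ (V₁/V₂)^(γ−1).
γ = 5/3 for a monatomic ideal gas, so γ−1 = 2/3.
T₂ = 405 × 8.86^(2/3) = 1734 K.
Q = 0, so ΔU = W_on_gas = nCᵥΔT with Cᵥ = R/(γ−1) = 12.47 J/(mol·K).
ΔU = 0.387 × 12.47 × (1734 − 405) = 6415 J.

ΔU ≈ 6.41 kJ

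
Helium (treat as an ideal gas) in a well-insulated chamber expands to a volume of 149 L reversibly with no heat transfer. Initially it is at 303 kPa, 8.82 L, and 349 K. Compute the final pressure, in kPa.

P₂ ≈ 2.72 kPa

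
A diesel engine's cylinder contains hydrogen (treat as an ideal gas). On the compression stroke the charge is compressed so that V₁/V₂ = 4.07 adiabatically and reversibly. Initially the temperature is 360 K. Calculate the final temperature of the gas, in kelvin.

T₂ ≈ 631 K

Adiabatic: T₁V₁^(γ−1) = T₂V₂^(γ−1) ⇒ T₂ = T₁ (V₁/V₂)^(γ−1).
For a diatomic ideal gas γ = 7/5, so γ−1 = 2/5.
T₂ = 360 × 4.07^(2/5) = 631.2 K.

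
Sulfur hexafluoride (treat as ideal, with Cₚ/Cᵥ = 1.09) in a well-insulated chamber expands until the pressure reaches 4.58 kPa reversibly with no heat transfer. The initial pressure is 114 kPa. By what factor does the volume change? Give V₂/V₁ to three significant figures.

V₂/V₁ ≈ 19.1

From PV^γ = const, V₂/V₁ = (P₁/P₂)^(1/γ).
V₂/V₁ = (114/4.58)^(0.917) = 19.09.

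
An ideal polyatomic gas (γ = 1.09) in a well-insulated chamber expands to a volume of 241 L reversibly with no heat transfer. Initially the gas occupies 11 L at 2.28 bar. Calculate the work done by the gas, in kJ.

P₂ = P₁(V₁/V₂)^γ = 2.28×(11/241)^(1.09) = 0.07882 bar.
For a reversible adiabat, W_by_gas = (P₁V₁ − P₂V₂)/(γ−1).
W_by = (228000×0.011 − 7882×0.241) / (0.09) = 6760 J.

W ≈ 6.76 kJ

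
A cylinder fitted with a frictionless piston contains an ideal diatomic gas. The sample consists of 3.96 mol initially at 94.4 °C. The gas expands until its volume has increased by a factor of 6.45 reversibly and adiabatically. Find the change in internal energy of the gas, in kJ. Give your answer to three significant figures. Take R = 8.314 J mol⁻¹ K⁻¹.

For a reversible adiabat TV^(γ−1) is constant, so T₂ = T₁ (V₁/V₂)^(γ−1).
γ = 7/5 for a diatomic ideal gas, so γ−1 = 2/5.
T₁ = 94.4 °C = 367.5 K.
T₂ = 367.5 × (1/6.45)^(2/5) = 174.4 K.
Q = 0, so ΔU = W_on_gas = nCᵥΔT with Cᵥ = R/(γ−1) = 20.79 J/(mol·K).
ΔU = 3.96 × 20.79 × (174.4 − 367.5) = -15900 J.

ΔU ≈ -15.9 kJ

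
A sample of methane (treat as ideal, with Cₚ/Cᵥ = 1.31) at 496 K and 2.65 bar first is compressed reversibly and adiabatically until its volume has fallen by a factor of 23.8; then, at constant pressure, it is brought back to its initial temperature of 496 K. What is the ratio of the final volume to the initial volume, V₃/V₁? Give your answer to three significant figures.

V₃/V₁ ≈ 0.0157

Adiabatic step: V₂/V₁ = 0.04202; T₂ = T₁·23.8^(0.31) = 1325 K.
Isobaric step: V₃/V₂ = T₃/T₂ = 496/1325.
V₃/V₁ = (V₂/V₁)(V₃/V₂) = 0.04202 × (496/1325) = 0.01573.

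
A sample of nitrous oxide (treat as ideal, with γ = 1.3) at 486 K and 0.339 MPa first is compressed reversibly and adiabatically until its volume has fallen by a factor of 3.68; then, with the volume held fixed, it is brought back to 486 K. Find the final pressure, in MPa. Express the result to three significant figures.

P₃ ≈ 1.25 MPa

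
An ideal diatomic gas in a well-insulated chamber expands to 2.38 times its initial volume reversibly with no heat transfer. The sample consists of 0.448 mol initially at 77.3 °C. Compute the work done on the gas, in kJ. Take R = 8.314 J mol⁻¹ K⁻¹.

Adiabatic: T₁V₁^(γ−1) = T₂V₂^(γ−1) ⇒ T₂ = T₁ (V₁/V₂)^(γ−1).
γ = 7/5 for a diatomic ideal gas, so γ−1 = 2/5.
T₁ = 77.3 °C = 350.4 K.
T₂ = 350.4 × (1/2.38)^(2/5) = 247.7 K.
Q = 0, so ΔU = W_on_gas = nCᵥΔT with Cᵥ = R/(γ−1) = 20.79 J/(mol·K).
ΔU = 0.448 × 20.79 × (247.7 − 350.4) = -956.4 J.

W ≈ -0.956 kJ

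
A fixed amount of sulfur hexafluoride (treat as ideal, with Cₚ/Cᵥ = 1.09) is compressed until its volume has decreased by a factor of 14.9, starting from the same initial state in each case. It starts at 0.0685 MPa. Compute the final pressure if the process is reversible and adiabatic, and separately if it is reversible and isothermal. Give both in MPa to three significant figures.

Isothermal: P₂ = P₁(V₁/V₂) = 0.0685×14.9 = 1.021 MPa.
Adiabatic: P₂ = P₁(V₁/V₂)^γ = 0.0685×14.9^(1.09) = 1.302 MPa.

adiabatic: 1.30 MPa; isothermal: 1.02 MPa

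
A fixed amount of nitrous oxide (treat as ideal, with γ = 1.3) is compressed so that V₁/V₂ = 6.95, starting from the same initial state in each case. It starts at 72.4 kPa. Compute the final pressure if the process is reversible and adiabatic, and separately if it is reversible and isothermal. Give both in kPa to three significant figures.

adiabatic: 900 kPa; isothermal: 503 kPa

Isothermal: P₂ = P₁(V₁/V₂) = 72.4×6.95 = 503.2 kPa.
Adiabatic: P₂ = P₁(V₁/V₂)^γ = 72.4×6.95^(1.3) = 900.2 kPa.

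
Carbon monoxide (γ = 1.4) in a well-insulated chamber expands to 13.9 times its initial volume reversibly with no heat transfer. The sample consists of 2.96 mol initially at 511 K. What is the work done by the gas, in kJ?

For a reversible adiabat TV^(γ−1) is constant, so T₂ = T₁ (V₁/V₂)^(γ−1).
T₂ = 511 × (1/13.9)^(0.4) = 178.3 K.
Q = 0, so ΔU = W_on_gas = nCᵥΔT with Cᵥ = R/(γ−1) = 20.79 J/(mol·K).
ΔU = 2.96 × 20.79 × (178.3 − 511) = -20470 J.
Work done by the gas = −ΔU = 20470 J.

W ≈ 20.5 kJ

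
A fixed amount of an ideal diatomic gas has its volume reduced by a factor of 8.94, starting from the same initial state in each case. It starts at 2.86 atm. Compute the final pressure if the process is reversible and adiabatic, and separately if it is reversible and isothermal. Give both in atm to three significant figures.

For a diatomic ideal gas γ = 7/5.
Isothermal: P₂ = P₁(V₁/V₂) = 2.86×8.94 = 25.57 atm.
Adiabatic: P₂ = P₁(V₁/V₂)^γ = 2.86×8.94^(7/5) = 61.41 atm.

adiabatic: 61.4 atm; isothermal: 25.6 atm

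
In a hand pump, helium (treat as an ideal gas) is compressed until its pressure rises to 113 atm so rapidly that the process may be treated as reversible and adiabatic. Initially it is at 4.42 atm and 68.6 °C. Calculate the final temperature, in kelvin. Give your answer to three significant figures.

Adiabatic: T₂/T₁ = (P₂/P₁)^((γ−1)/γ).
For a monatomic ideal gas γ = 5/3, so (γ−1)/γ = 2/5.
T₁ = 68.6 °C = 341.8 K.
T₂ = 341.8 × (113/4.42)^(2/5) = 1250 K.

T₂ ≈ 1250 K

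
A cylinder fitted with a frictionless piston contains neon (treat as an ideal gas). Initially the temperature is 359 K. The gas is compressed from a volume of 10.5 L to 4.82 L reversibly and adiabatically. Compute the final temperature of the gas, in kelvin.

Adiabatic: T₁V₁^(γ−1) = T₂V₂^(γ−1) ⇒ T₂ = T₁ (V₁/V₂)^(γ−1).
For a monatomic ideal gas γ = 5/3, so γ−1 = 2/3.
T₂ = 359 × (10.5/4.82)^(2/3) = 603.3 K.

T₂ ≈ 603 K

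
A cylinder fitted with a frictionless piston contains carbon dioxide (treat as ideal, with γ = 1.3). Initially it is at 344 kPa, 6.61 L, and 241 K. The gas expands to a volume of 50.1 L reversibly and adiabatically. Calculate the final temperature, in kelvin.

T₂ ≈ 131 K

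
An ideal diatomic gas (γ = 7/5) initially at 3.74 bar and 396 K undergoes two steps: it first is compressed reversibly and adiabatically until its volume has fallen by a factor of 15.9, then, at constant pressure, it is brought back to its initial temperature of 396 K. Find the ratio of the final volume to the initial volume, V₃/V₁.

Adiabatic step: V₂/V₁ = 0.06289; T₂ = T₁·15.9^(2/5) = 1197 K.
Isobaric step: V₃/V₂ = T₃/T₂ = 396/1197.
V₃/V₁ = (V₂/V₁)(V₃/V₂) = 0.06289 × (396/1197) = 0.0208.

V₃/V₁ ≈ 0.0208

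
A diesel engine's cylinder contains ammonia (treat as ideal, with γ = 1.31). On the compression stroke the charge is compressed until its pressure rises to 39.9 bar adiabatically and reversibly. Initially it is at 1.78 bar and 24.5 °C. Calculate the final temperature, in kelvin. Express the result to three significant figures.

T₂ ≈ 621 K

Adiabatic: T₂/T₁ = (P₂/P₁)^((γ−1)/γ).
T₁ = 24.5 °C = 297.6 K.
T₂ = 297.6 × (39.9/1.78)^(0.237) = 621.3 K.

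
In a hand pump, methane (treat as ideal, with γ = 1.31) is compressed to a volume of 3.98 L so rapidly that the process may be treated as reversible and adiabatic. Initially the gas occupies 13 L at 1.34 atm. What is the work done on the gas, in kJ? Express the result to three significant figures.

W ≈ 2.52 kJ

P₂ = P₁(V₁/V₂)^γ = 1.34×(13/3.98)^(1.31) = 6.317 atm.
For a reversible adiabat, W_by_gas = (P₁V₁ − P₂V₂)/(γ−1).
W_by = (135800×0.013 − 640100×0.00398) / (0.31) = -2524 J.
W_on_gas = −W_by = 2524 J.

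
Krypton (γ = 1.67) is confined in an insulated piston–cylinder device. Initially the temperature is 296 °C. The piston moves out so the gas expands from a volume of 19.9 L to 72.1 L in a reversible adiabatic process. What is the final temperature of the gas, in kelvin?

T₂ ≈ 240 K

For a reversible adiabat TV^(γ−1) is constant, so T₂ = T₁ (V₁/V₂)^(γ−1).
T₁ = 296 °C = 569.1 K.
T₂ = 569.1 × (19.9/72.1)^(0.67) = 240.2 K.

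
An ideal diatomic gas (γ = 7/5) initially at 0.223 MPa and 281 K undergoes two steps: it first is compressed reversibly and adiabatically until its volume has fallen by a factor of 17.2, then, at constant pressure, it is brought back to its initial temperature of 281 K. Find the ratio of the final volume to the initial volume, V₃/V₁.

Adiabatic step: V₂/V₁ = 0.05814; T₂ = T₁·17.2^(2/5) = 876.8 K.
Isobaric step: V₃/V₂ = T₃/T₂ = 281/876.8.
V₃/V₁ = (V₂/V₁)(V₃/V₂) = 0.05814 × (281/876.8) = 0.01863.

V₃/V₁ ≈ 0.0186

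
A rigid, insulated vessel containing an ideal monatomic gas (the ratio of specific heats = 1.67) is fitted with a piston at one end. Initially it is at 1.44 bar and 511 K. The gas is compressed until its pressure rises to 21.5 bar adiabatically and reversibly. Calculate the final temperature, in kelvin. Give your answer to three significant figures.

Adiabatic: T₂/T₁ = (P₂/P₁)^((γ−1)/γ).
T₂ = 511 × (21.5/1.44)^(0.401) = 1512 K.

T₂ ≈ 1510 K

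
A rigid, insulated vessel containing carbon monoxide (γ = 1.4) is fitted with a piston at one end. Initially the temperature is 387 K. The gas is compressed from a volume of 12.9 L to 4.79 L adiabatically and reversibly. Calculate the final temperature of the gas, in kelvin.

For a reversible adiabat TV^(γ−1) is constant, so T₂ = T₁ (V₁/V₂)^(γ−1).
T₂ = 387 × (12.9/4.79)^(0.4) = 575.2 K.

T₂ ≈ 575 K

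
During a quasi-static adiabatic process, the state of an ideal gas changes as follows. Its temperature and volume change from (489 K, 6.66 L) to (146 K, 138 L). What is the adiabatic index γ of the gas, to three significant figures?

TV^(γ−1) = const ⇒ γ − 1 = ln(T₂/T₁) / ln(V₁/V₂).
γ = 1 + ln(146/489) / ln(6.66/138) = 1.399.

γ ≈ 1.40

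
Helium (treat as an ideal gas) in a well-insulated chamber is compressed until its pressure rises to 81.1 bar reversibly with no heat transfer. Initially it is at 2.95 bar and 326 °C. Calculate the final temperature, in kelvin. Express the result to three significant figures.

T₂ ≈ 2260 K

Along an adiabat T P^((1−γ)/γ) is constant, so T₂ = T₁ (P₂/P₁)^((γ−1)/γ).
For a monatomic ideal gas γ = 5/3, so (γ−1)/γ = 2/5.
T₁ = 326 °C = 599.1 K.
T₂ = 599.1 × (81.1/2.95)^(2/5) = 2255 K.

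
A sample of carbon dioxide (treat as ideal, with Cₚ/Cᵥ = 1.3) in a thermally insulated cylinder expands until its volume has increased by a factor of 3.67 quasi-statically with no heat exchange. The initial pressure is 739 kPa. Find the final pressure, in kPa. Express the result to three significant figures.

P₂ ≈ 136 kPa

Adiabatic: P₁V₁^γ = P₂V₂^γ ⇒ P₂ = P₁ (V₁/V₂)^γ.
P₂ = 739 × (1/3.67)^(1.3) = 136.3 kPa.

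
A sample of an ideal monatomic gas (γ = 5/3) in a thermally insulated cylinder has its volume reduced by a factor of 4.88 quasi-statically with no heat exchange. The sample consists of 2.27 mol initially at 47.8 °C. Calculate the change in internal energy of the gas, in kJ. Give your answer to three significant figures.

Adiabatic: T₁V₁^(γ−1) = T₂V₂^(γ−1) ⇒ T₂ = T₁ (V₁/V₂)^(γ−1).
T₁ = 47.8 °C = 320.9 K.
T₂ = 320.9 × 4.88^(2/3) = 923.4 K.
Q = 0, so ΔU = W_on_gas = nCᵥΔT with Cᵥ = R/(γ−1) = 12.47 J/(mol·K).
ΔU = 2.27 × 12.47 × (923.4 − 320.9) = 17050 J.

ΔU ≈ 17.1 kJ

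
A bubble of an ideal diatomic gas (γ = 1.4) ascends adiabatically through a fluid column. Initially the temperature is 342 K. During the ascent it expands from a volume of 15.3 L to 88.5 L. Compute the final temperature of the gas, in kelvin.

T₂ ≈ 169 K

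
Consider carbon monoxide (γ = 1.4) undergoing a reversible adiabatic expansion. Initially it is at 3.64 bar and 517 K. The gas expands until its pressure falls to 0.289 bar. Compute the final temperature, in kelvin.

Adiabatic: T₂/T₁ = (P₂/P₁)^((γ−1)/γ).
T₂ = 517 × (0.289/3.64)^(0.286) = 250.7 K.

T₂ ≈ 251 K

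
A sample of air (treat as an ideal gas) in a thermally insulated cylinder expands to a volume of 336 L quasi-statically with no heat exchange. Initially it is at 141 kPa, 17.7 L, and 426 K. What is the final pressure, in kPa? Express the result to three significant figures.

Adiabatic: P₁V₁^γ = P₂V₂^γ ⇒ P₂ = P₁ (V₁/V₂)^γ.
γ = 7/5 for a diatomic ideal gas.
P₂ = 141 × (17.7/336)^(7/5) = 2.288 kPa.

P₂ ≈ 2.29 kPa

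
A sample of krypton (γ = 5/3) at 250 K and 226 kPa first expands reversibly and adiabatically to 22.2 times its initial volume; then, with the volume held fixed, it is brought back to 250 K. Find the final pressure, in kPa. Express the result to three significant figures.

P₃ ≈ 10.2 kPa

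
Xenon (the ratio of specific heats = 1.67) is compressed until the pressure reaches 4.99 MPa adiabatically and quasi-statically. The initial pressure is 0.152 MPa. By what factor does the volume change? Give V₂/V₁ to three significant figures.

From PV^γ = const, V₂/V₁ = (P₁/P₂)^(1/γ).
V₂/V₁ = (0.152/4.99)^(0.599) = 0.1236.

V₂/V₁ ≈ 0.124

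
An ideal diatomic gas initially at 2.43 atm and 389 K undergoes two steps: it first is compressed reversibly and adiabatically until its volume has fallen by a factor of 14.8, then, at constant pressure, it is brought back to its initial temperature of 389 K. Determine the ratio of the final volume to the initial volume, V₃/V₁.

For a diatomic ideal gas γ = 7/5.
Adiabatic step: V₂/V₁ = 0.06757; T₂ = T₁·14.8^(2/5) = 1143 K.
Isobaric step: V₃/V₂ = T₃/T₂ = 389/1143.
V₃/V₁ = (V₂/V₁)(V₃/V₂) = 0.06757 × (389/1143) = 0.023.

V₃/V₁ ≈ 0.0230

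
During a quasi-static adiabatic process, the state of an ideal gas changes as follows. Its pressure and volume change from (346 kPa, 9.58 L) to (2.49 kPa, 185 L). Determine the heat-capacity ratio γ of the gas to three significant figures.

γ ≈ 1.67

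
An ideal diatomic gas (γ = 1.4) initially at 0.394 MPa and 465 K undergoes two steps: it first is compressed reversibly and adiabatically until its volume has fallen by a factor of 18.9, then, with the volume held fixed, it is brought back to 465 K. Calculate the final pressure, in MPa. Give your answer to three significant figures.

P₃ ≈ 7.45 MPa

Adiabatic step (PV^γ = const): P₂ = 0.394×18.9^(1.4) = 24.13 MPa; T₂ = 465×18.9^(0.4) = 1507 K.
Isochoric: P₃ = P₂(T₃/T₂) = 24.13 × (465/1507) = 7.447 MPa.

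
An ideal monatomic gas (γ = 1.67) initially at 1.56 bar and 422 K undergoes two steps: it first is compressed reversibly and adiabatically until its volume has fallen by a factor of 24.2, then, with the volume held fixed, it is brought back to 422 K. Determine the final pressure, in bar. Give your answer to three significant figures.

Adiabatic step (PV^γ = const): P₂ = 1.56×24.2^(1.67) = 319.2 bar; T₂ = 422×24.2^(0.67) = 3568 K.
Isochoric: P₃ = P₂(T₃/T₂) = 319.2 × (422/3568) = 37.75 bar.

P₃ ≈ 37.8 bar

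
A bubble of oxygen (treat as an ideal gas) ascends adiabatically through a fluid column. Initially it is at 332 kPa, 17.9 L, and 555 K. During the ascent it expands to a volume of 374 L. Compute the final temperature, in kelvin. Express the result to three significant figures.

Adiabatic: T₁V₁^(γ−1) = T₂V₂^(γ−1) ⇒ T₂ = T₁ (V₁/V₂)^(γ−1).
γ = 7/5 for a diatomic ideal gas.
T₂ = 555 × (17.9/374)^(2/5) = 164.5 K.

T₂ ≈ 165 K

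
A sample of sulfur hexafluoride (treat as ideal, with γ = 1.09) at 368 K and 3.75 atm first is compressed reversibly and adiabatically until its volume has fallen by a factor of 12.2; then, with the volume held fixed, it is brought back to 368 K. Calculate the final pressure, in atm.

P₃ ≈ 45.8 atm

Adiabatic step (PV^γ = const): P₂ = 3.75×12.2^(1.09) = 57.3 atm; T₂ = 368×12.2^(0.09) = 460.9 K.
Isochoric: P₃ = P₂(T₃/T₂) = 57.3 × (368/460.9) = 45.75 atm.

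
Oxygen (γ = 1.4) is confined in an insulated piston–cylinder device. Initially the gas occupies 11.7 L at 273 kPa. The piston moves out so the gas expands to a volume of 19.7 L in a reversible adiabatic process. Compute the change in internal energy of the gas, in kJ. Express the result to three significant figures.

ΔU ≈ -1.50 kJ

P₂ = P₁(V₁/V₂)^γ = 273×(11.7/19.7)^(1.4) = 131.6 kPa.
For a reversible adiabat, W_by_gas = (P₁V₁ − P₂V₂)/(γ−1).
W_by = (273000×0.0117 − 131600×0.0197) / (0.4) = 1502 J.
Q = 0 ⇒ ΔU = −W_by = -1502 J.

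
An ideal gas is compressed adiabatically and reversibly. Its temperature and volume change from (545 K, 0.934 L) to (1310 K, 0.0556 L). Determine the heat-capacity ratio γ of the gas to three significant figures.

γ ≈ 1.31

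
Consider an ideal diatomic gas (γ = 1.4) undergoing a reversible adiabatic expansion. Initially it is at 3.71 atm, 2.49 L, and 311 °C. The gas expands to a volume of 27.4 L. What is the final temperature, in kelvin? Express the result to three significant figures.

For a reversible adiabat TV^(γ−1) is constant, so T₂ = T₁ (V₁/V₂)^(γ−1).
T₁ = 311 °C = 584.1 K.
T₂ = 584.1 × (2.49/27.4)^(0.4) = 223.8 K.

T₂ ≈ 224 K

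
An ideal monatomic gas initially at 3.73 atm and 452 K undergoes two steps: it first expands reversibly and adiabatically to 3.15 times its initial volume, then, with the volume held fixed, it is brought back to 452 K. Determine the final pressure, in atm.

For a monatomic ideal gas γ = 5/3.
Adiabatic step (PV^γ = const): P₂ = 3.73×(1/3.15)^(5/3) = 0.5511 atm; T₂ = 452×(1/3.15)^(2/3) = 210.3 K.
Isochoric: P₃ = P₂(T₃/T₂) = 0.5511 × (452/210.3) = 1.184 atm.

P₃ ≈ 1.18 atm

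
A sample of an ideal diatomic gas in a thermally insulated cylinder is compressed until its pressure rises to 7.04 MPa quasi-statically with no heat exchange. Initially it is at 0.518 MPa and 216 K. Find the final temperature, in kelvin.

T₂ ≈ 455 K

Along an adiabat T P^((1−γ)/γ) is constant, so T₂ = T₁ (P₂/P₁)^((γ−1)/γ).
For a diatomic ideal gas γ = 7/5, so (γ−1)/γ = 2/7.
T₂ = 216 × (7.04/0.518)^(2/7) = 455.2 K.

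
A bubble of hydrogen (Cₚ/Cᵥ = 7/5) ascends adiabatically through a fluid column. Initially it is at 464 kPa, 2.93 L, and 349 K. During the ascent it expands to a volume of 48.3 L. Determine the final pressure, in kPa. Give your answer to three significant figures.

P₂ ≈ 9.18 kPa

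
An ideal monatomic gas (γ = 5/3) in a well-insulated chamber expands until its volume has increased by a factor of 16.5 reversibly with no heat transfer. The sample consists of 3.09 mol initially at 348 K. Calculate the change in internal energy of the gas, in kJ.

ΔU ≈ -11.3 kJ

For a reversible adiabat TV^(γ−1) is constant, so T₂ = T₁ (V₁/V₂)^(γ−1).
T₂ = 348 × (1/16.5)^(2/3) = 53.69 K.
Q = 0, so ΔU = W_on_gas = nCᵥΔT with Cᵥ = R/(γ−1) = 12.47 J/(mol·K).
ΔU = 3.09 × 12.47 × (53.69 − 348) = -11340 J.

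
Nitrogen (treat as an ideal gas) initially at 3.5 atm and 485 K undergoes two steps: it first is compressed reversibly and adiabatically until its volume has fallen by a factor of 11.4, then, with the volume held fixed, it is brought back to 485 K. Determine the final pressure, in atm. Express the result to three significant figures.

For a diatomic ideal gas γ = 7/5.
Adiabatic step (PV^γ = const): P₂ = 3.5×11.4^(7/5) = 105.6 atm; T₂ = 485×11.4^(2/5) = 1284 K.
Isochoric: P₃ = P₂(T₃/T₂) = 105.6 × (485/1284) = 39.9 atm.

P₃ ≈ 39.9 atm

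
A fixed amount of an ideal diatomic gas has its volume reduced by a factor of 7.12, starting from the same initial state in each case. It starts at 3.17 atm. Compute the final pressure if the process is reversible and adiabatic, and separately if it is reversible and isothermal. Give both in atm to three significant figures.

adiabatic: 49.5 atm; isothermal: 22.6 atm

For a diatomic ideal gas γ = 7/5.
Isothermal: P₂ = P₁(V₁/V₂) = 3.17×7.12 = 22.57 atm.
Adiabatic: P₂ = P₁(V₁/V₂)^γ = 3.17×7.12^(7/5) = 49.49 atm.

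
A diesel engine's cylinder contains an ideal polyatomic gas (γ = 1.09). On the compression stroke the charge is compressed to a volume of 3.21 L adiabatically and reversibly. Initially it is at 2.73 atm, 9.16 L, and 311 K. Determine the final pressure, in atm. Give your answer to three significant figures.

Since PV^γ is constant along a reversible adiabat, P₂ = P₁ (V₁/V₂)^γ.
P₂ = 2.73 × (9.16/3.21)^(1.09) = 8.561 atm.

P₂ ≈ 8.56 atm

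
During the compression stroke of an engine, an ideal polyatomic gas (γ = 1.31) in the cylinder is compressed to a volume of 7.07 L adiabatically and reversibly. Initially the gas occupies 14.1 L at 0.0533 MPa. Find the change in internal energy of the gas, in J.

P₂ = P₁(V₁/V₂)^γ = 0.0533×(14.1/7.07)^(1.31) = 0.1317 MPa.
For a reversible adiabat, W_by_gas = (P₁V₁ − P₂V₂)/(γ−1).
W_by = (53300×0.0141 − 131700×0.00707) / (0.31) = -578.5 J.
Q = 0 ⇒ ΔU = −W_by = 578.5 J.

ΔU ≈ 578 J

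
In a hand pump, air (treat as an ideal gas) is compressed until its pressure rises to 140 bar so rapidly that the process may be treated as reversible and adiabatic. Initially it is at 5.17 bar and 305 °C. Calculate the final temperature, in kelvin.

Along an adiabat T P^((1−γ)/γ) is constant, so T₂ = T₁ (P₂/P₁)^((γ−1)/γ).
For a diatomic ideal gas γ = 7/5, so (γ−1)/γ = 2/7.
T₁ = 305 °C = 578.1 K.
T₂ = 578.1 × (140/5.17)^(2/7) = 1484 K.

T₂ ≈ 1480 K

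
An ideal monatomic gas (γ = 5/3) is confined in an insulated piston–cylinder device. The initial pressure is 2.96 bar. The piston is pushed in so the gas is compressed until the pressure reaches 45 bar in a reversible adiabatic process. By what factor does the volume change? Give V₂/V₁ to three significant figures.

V₂/V₁ ≈ 0.195

From PV^γ = const, V₂/V₁ = (P₁/P₂)^(1/γ).
V₂/V₁ = (2.96/45)^(3/5) = 0.1954.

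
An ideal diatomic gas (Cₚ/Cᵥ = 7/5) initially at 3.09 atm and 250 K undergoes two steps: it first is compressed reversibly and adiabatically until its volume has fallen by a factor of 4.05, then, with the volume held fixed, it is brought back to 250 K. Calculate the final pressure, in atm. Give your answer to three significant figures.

Adiabatic step (PV^γ = const): P₂ = 3.09×4.05^(7/5) = 21.9 atm; T₂ = 250×4.05^(2/5) = 437.4 K.
Isochoric: P₃ = P₂(T₃/T₂) = 21.9 × (250/437.4) = 12.51 atm.

P₃ ≈ 12.5 atm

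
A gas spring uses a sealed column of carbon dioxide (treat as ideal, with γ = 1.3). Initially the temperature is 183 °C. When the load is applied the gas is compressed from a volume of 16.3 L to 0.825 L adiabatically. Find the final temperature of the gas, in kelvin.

T₂ ≈ 1120 K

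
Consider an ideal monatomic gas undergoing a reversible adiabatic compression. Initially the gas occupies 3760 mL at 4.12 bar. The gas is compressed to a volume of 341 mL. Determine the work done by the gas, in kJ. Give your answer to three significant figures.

γ = 5/3 for a monatomic ideal gas.
P₂ = P₁(V₁/V₂)^γ = 4.12×(3760/341)^(5/3) = 225.1 bar.
For a reversible adiabat, W_by_gas = (P₁V₁ − P₂V₂)/(γ−1).
W_by = (412000×0.00376 − 2.251×10^7×0.000341) / (2/3) = -9188 J.

W ≈ -9.19 kJ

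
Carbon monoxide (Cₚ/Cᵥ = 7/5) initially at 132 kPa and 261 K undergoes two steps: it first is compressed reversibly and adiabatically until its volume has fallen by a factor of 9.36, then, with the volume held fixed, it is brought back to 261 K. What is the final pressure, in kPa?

Adiabatic step (PV^γ = const): P₂ = 132×9.36^(7/5) = 3022 kPa; T₂ = 261×9.36^(2/5) = 638.5 K.
Isochoric: P₃ = P₂(T₃/T₂) = 3022 × (261/638.5) = 1236 kPa.

P₃ ≈ 1240 kPa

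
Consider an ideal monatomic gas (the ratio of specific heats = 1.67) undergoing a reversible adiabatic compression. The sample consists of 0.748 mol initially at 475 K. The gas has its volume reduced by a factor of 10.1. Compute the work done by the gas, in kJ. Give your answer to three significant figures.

For a reversible adiabat TV^(γ−1) is constant, so T₂ = T₁ (V₁/V₂)^(γ−1).
T₂ = 475 × 10.1^(0.67) = 2237 K.
Q = 0, so ΔU = W_on_gas = nCᵥΔT with Cᵥ = R/(γ−1) = 12.41 J/(mol·K).
ΔU = 0.748 × 12.41 × (2237 − 475) = 16350 J.
Work done by the gas = −ΔU = -16350 J.

W ≈ -16.4 kJ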